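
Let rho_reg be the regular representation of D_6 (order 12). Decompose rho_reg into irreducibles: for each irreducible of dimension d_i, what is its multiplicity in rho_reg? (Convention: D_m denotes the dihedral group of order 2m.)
Each irreducible V_i of dimension d_i appears with multiplicity d_i, i.e. rho_reg = (direct sum over all irreducibles V_i) d_i V_i. The irreducible dimensions for D_6 are 1, 1, 1, 1, 2, 2: 4 irreducibles of dimension 1, each with multiplicity 1; 2 irreducibles of dimension 2, each with multiplicity 2. Total dimension 4*1*1 + 2*2*2 = 12 = |G|.

Working: General theorem: in the regular representation of a finite group G, each irreducible appears with multiplicity equal to its dimension. Check: dim(rho_reg) = sum d_i^2 = 1 + 1 + 1 + 1 + 4 + 4 = 12 = |G|.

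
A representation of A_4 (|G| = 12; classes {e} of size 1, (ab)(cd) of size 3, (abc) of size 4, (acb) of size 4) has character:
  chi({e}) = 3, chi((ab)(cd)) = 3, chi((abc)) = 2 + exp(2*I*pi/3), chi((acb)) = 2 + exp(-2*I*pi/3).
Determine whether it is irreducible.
Not irreducible (reducible): <chi, chi> = 5 > 1.

Explanation: <chi, chi> = (1/|G|) sum_C |C| * |chi(C)|^2 = (1/12)[1*|3|^2 + 3*|3|^2 + 4*|2 + exp(2*I*pi/3)|^2 + 4*|2 + exp(-2*I*pi/3)|^2]
  = (1/12)[(9) + (27) + (12) + (12)] = 60/12 = 5.
(Exp terms are combined using exp(i*s)*conj(exp(i*t)) = exp(i*(s-t)), and sums of them are collapsed using the identity that for every m > 1 the m distinct m-th roots of unity sum to 0, e.g. 1 + exp(2*I*pi/3) + exp(-2*I*pi/3) = 0.)
A character is irreducible iff <chi, chi> = 1, so this representation is reducible.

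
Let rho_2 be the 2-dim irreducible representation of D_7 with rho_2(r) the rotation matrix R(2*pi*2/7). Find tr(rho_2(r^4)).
chi_{rho_2}(r^4) = 2*cos(2*pi*2*4/7) = 2*cos(16*pi/7)

Details: rho_2(r^4) is rotation by angle 2*pi*2*4/7, whose trace is 2*cos(2*pi*2*4/7) = 2*cos(16*pi/7).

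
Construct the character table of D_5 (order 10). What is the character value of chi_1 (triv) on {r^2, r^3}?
Conjugacy classes: {e} of size 1, {r^1, r^4} of size 2, {r^2, r^3} of size 2, {s, sr, ..., sr^4} of size 5.
Character table:
  irrep \ class              {e} (size 1)  {r^1, r^4} (size 2)  {r^2, r^3} (size 2)  {s, sr, ..., sr^4} (size 5)
  chi_1 (triv)               1             1                    1                    1                          
  chi_2 (sign: r->1, s->-1)  1             1                    1                    -1                         
  chi_3 (2d, j=1)            2             -1/2 + sqrt(5)/2     -sqrt(5)/2 - 1/2     0                          
  chi_4 (2d, j=2)            2             -sqrt(5)/2 - 1/2     -1/2 + sqrt(5)/2     0                          

Spot check: chi_1 (triv) on {r^2, r^3} = 1.

Explanation: D_5 has order 2*5 = 10 with 4 conjugacy classes, hence 4 irreducibles. Sum of squared dims 1 + 1 + 4 + 4 = 10 = |G|. Linear characters come from the abelianisation; the 2-dimensional irreps have character r^k -> 2*cos(2*pi*j*k/5), reflections -> 0.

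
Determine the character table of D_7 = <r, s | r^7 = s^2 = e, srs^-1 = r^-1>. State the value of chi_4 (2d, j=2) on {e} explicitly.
Conjugacy classes: {e} of size 1, {r^1, r^6} of size 2, {r^2, r^5} of size 2, {r^3, r^4} of size 2, {s, sr, ..., sr^6} of size 7.
Character table:
  irrep \ class              {e} (size 1)  {r^1, r^6} (size 2)  {r^2, r^5} (size 2)  {r^3, r^4} (size 2)  {s, sr, ..., sr^6} (size 7)
  chi_1 (triv)               1             1                    1                    1                    1                          
  chi_2 (sign: r->1, s->-1)  1             1                    1                    1                    -1                         
  chi_3 (2d, j=1)            2             2*cos(2*pi/7)        -2*cos(3*pi/7)       -2*cos(pi/7)         0                          
  chi_4 (2d, j=2)            2             -2*cos(3*pi/7)       -2*cos(pi/7)         2*cos(2*pi/7)        0                          
  chi_5 (2d, j=3)            2             -2*cos(pi/7)         2*cos(2*pi/7)        -2*cos(3*pi/7)       0                          

Spot check: chi_4 (2d, j=2) on {e} = 2.

Working: D_7 has order 2*7 = 14 with 5 conjugacy classes, hence 5 irreducibles. Sum of squared dims 1 + 1 + 4 + 4 + 4 = 14 = |G|. Linear characters come from the abelianisation; the 2-dimensional irreps have character r^k -> 2*cos(2*pi*j*k/7), reflections -> 0.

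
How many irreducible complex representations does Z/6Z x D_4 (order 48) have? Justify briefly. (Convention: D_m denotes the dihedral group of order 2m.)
30

Reasoning: The number of irreducible complex representations of a finite group equals its number of conjugacy classes. For a direct product, #classes(G x H) = #classes(G) * #classes(H). Z/6Z has 6 classes (abelian), D_4 has 5 classes, so 6 * 5 = 30, so Z/6Z x D_4 (order 48) has exactly 30 irreducible complex representations.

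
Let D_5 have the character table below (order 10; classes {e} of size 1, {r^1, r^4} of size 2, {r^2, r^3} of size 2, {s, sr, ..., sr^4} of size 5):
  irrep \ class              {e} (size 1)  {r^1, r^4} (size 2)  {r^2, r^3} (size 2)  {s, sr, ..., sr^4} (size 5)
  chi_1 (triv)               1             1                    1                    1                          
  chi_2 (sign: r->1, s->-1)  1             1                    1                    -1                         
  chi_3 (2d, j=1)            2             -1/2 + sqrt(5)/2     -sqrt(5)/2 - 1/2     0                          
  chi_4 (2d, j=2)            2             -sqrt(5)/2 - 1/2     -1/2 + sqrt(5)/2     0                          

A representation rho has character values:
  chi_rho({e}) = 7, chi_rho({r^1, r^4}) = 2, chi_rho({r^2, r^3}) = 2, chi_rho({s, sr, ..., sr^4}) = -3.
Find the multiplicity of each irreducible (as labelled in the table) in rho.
Multiplicities: chi_1: 0, chi_2: 3, chi_3: 1, chi_4: 1.

Solution. Use <chi_rho, chi> = (1/|G|) sum_C |C| * chi_rho(C) * conj(chi(C)) with |G| = 10 for each irreducible chi in the table:
  <chi_rho, chi_1> = (1/10)[1*(7)*conj(1) + 2*(2)*conj(1) + 2*(2)*conj(1) + 5*(-3)*conj(1)]
      = (1/10)[(7) + (4) + (4) + (-15)] = 0/10 = 0
  <chi_rho, chi_2> = (1/10)[1*(7)*conj(1) + 2*(2)*conj(1) + 2*(2)*conj(1) + 5*(-3)*conj(-1)]
      = (1/10)[(7) + (4) + (4) + (15)] = 30/10 = 3
  <chi_rho, chi_3> = (1/10)[1*(7)*conj(2) + 2*(2)*conj(-1/2 + sqrt(5)/2) + 2*(2)*conj(-sqrt(5)/2 - 1/2) + 5*(-3)*conj(0)]
      = (1/10)[(14) + (-2 + 2*sqrt(5)) + (-2*sqrt(5) - 2) + (0)] = 10/10 = 1
  <chi_rho, chi_4> = (1/10)[1*(7)*conj(2) + 2*(2)*conj(-sqrt(5)/2 - 1/2) + 2*(2)*conj(-1/2 + sqrt(5)/2) + 5*(-3)*conj(0)]
      = (1/10)[(14) + (-2*sqrt(5) - 2) + (-2 + 2*sqrt(5)) + (0)] = 10/10 = 1
Dimension check: dim(rho) = sum (mult * dim) = 0*1 + 3*1 + 1*2 + 1*2 = 7 = chi_rho(e) = 7.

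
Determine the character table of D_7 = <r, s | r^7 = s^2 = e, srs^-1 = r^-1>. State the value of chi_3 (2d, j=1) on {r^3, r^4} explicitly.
Conjugacy classes: {e} of size 1, {r^1, r^6} of size 2, {r^2, r^5} of size 2, {r^3, r^4} of size 2, {s, sr, ..., sr^6} of size 7.
Character table:
  irrep \ class              {e} (size 1)  {r^1, r^6} (size 2)  {r^2, r^5} (size 2)  {r^3, r^4} (size 2)  {s, sr, ..., sr^6} (size 7)
  chi_1 (triv)               1             1                    1                    1                    1                          
  chi_2 (sign: r->1, s->-1)  1             1                    1                    1                    -1                         
  chi_3 (2d, j=1)            2             2*cos(2*pi/7)        -2*cos(3*pi/7)       -2*cos(pi/7)         0                          
  chi_4 (2d, j=2)            2             -2*cos(3*pi/7)       -2*cos(pi/7)         2*cos(2*pi/7)        0                          
  chi_5 (2d, j=3)            2             -2*cos(pi/7)         2*cos(2*pi/7)        -2*cos(3*pi/7)       0                          

Spot check: chi_3 (2d, j=1) on {r^3, r^4} = -2*cos(pi/7).

Solution. D_7 has order 2*7 = 14 with 5 conjugacy classes, hence 5 irreducibles. Sum of squared dims 1 + 1 + 4 + 4 + 4 = 14 = |G|. Linear characters come from the abelianisation; the 2-dimensional irreps have character r^k -> 2*cos(2*pi*j*k/7), reflections -> 0.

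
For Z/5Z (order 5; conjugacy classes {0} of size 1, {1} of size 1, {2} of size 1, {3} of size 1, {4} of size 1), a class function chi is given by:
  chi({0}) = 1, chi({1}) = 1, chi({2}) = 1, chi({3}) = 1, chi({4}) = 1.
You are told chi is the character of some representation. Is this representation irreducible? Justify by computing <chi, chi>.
Irreducible: <chi, chi> = 1.

Solution. <chi, chi> = (1/|G|) sum_C |C| * |chi(C)|^2 = (1/5)[1*|1|^2 + 1*|1|^2 + 1*|1|^2 + 1*|1|^2 + 1*|1|^2]
  = (1/5)[(1) + (1) + (1) + (1) + (1)] = 5/5 = 1.
(Exp terms are combined using exp(i*s)*conj(exp(i*t)) = exp(i*(s-t)), and sums of them are collapsed using the identity that for every m > 1 the m distinct m-th roots of unity sum to 0, e.g. 1 + exp(2*I*pi/3) + exp(-2*I*pi/3) = 0.)
A character is irreducible iff <chi, chi> = 1, so this representation is irreducible.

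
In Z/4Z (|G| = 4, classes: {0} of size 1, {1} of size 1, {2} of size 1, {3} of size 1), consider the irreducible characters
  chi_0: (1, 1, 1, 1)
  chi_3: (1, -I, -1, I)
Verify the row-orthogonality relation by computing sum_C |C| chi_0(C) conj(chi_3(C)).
Sum = 0; so <chi_0, chi_3> = 0 (distinct irreducibles are orthogonal).

Justification: Compute term by term over conjugacy classes (|C| * chi_0(C) * conj(chi_3(C))):
  1*(1)*conj(1) + 1*(1)*conj(-I) + 1*(1)*conj(-1) + 1*(1)*conj(I)
  = (1) + (I) + (-1) + (-I)
  = 0.
(Exp terms are combined using exp(i*s)*conj(exp(i*t)) = exp(i*(s-t)), and sums of them are collapsed using the identity that for every m > 1 the m distinct m-th roots of unity sum to 0, e.g. 1 + exp(2*I*pi/3) + exp(-2*I*pi/3) = 0.)
Dividing by |G| = 4 gives 0/4 = 0, matching the row-orthogonality relation <chi_0, chi_3> = [chi_0 = chi_3].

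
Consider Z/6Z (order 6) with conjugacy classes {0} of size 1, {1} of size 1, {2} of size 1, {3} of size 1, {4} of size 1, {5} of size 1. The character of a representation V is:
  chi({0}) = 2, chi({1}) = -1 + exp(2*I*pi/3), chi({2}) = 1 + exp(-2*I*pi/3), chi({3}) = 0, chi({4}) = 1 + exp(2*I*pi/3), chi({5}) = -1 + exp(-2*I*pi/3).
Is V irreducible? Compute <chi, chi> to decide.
Not irreducible (reducible): <chi, chi> = 2 > 1.

<chi, chi> = (1/|G|) sum_C |C| * |chi(C)|^2 = (1/6)[1*|2|^2 + 1*|-1 + exp(2*I*pi/3)|^2 + 1*|1 + exp(-2*I*pi/3)|^2 + 1*|0|^2 + 1*|1 + exp(2*I*pi/3)|^2 + 1*|-1 + exp(-2*I*pi/3)|^2]
  = (1/6)[(4) + (3) + (1) + (0) + (1) + (3)] = 12/6 = 2.
(Exp terms are combined using exp(i*s)*conj(exp(i*t)) = exp(i*(s-t)), and sums of them are collapsed using the identity that for every m > 1 the m distinct m-th roots of unity sum to 0, e.g. 1 + exp(2*I*pi/3) + exp(-2*I*pi/3) = 0.)
A character is irreducible iff <chi, chi> = 1, so this representation is reducible.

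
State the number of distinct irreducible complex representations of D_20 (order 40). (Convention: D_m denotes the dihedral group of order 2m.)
13

Working: The number of irreducible complex representations of a finite group equals its number of conjugacy classes. D_20 has 13 conjugacy classes (n/2 + 3 for n even), so D_20 (order 40) has exactly 13 irreducible complex representations.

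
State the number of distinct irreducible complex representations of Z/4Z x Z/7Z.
28

Reasoning: The number of irreducible complex representations of a finite group equals its number of conjugacy classes. Z/4Z x Z/7Z is abelian of order 28, so every element is its own conjugacy class: 28 classes, so Z/4Z x Z/7Z (order 28) has exactly 28 irreducible complex representations.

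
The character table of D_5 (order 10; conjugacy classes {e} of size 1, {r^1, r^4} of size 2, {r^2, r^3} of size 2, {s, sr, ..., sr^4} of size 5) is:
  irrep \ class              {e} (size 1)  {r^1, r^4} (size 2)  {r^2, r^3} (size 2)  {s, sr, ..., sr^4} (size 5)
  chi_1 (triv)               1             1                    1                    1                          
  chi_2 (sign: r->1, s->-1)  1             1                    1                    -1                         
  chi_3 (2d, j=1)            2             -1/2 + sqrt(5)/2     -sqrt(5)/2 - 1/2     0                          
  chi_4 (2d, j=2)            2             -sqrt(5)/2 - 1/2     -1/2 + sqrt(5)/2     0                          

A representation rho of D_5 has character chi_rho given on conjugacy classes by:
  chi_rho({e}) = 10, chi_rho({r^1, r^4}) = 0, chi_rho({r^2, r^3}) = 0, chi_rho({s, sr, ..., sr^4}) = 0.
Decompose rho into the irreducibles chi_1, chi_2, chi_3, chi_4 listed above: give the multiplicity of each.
Multiplicities: chi_1: 1, chi_2: 1, chi_3: 2, chi_4: 2.

Argument: Use <chi_rho, chi> = (1/|G|) sum_C |C| * chi_rho(C) * conj(chi(C)) with |G| = 10 for each irreducible chi in the table:
  <chi_rho, chi_1> = (1/10)[1*(10)*conj(1) + 2*(0)*conj(1) + 2*(0)*conj(1) + 5*(0)*conj(1)]
      = (1/10)[(10) + (0) + (0) + (0)] = 10/10 = 1
  <chi_rho, chi_2> = (1/10)[1*(10)*conj(1) + 2*(0)*conj(1) + 2*(0)*conj(1) + 5*(0)*conj(-1)]
      = (1/10)[(10) + (0) + (0) + (0)] = 10/10 = 1
  <chi_rho, chi_3> = (1/10)[1*(10)*conj(2) + 2*(0)*conj(-1/2 + sqrt(5)/2) + 2*(0)*conj(-sqrt(5)/2 - 1/2) + 5*(0)*conj(0)]
      = (1/10)[(20) + (0) + (0) + (0)] = 20/10 = 2
  <chi_rho, chi_4> = (1/10)[1*(10)*conj(2) + 2*(0)*conj(-sqrt(5)/2 - 1/2) + 2*(0)*conj(-1/2 + sqrt(5)/2) + 5*(0)*conj(0)]
      = (1/10)[(20) + (0) + (0) + (0)] = 20/10 = 2
Dimension check: dim(rho) = sum (mult * dim) = 1*1 + 1*1 + 2*2 + 2*2 = 10 = chi_rho(e) = 10.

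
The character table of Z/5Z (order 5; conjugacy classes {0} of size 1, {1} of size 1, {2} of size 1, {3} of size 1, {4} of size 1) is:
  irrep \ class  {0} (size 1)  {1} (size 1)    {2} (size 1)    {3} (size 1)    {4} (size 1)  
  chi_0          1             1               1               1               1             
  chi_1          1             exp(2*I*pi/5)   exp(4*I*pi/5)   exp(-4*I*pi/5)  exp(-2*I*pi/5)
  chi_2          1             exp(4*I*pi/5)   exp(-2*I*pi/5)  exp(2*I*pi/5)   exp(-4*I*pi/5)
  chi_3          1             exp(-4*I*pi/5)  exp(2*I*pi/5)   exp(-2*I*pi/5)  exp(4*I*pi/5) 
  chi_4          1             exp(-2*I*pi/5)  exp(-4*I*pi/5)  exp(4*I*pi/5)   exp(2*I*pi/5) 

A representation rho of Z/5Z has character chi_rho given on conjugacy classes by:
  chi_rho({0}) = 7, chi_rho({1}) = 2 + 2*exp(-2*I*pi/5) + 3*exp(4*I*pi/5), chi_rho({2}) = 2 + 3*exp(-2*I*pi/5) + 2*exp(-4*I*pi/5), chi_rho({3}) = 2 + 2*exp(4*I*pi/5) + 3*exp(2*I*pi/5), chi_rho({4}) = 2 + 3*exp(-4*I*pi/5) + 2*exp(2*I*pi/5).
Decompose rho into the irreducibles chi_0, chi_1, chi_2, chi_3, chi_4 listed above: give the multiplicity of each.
Multiplicities: chi_0: 2, chi_1: 0, chi_2: 3, chi_3: 0, chi_4: 2.

Details: Use <chi_rho, chi> = (1/|G|) sum_C |C| * chi_rho(C) * conj(chi(C)) with |G| = 5 for each irreducible chi in the table:
  <chi_rho, chi_0> = (1/5)[1*(7)*conj(1) + 1*(2 + 2*exp(-2*I*pi/5) + 3*exp(4*I*pi/5))*conj(1) + 1*(2 + 3*exp(-2*I*pi/5) + 2*exp(-4*I*pi/5))*conj(1) + 1*(2 + 2*exp(4*I*pi/5) + 3*exp(2*I*pi/5))*conj(1) + 1*(2 + 3*exp(-4*I*pi/5) + 2*exp(2*I*pi/5))*conj(1)]
      = (1/5)[(7) + (2 + 2*exp(-2*I*pi/5) + 3*exp(4*I*pi/5)) + (2 + 3*exp(-2*I*pi/5) + 2*exp(-4*I*pi/5)) + (2 + 2*exp(4*I*pi/5) + 3*exp(2*I*pi/5)) + (2 + 3*exp(-4*I*pi/5) + 2*exp(2*I*pi/5))] = 10/5 = 2
  <chi_rho, chi_1> = (1/5)[1*(7)*conj(1) + 1*(2 + 2*exp(-2*I*pi/5) + 3*exp(4*I*pi/5))*conj(exp(2*I*pi/5)) + 1*(2 + 3*exp(-2*I*pi/5) + 2*exp(-4*I*pi/5))*conj(exp(4*I*pi/5)) + 1*(2 + 2*exp(4*I*pi/5) + 3*exp(2*I*pi/5))*conj(exp(-4*I*pi/5)) + 1*(2 + 3*exp(-4*I*pi/5) + 2*exp(2*I*pi/5))*conj(exp(-2*I*pi/5))]
      = (1/5)[(7) + (2*exp(-2*I*pi/5) + 2*exp(-4*I*pi/5) + 3*exp(2*I*pi/5)) + (2*exp(-4*I*pi/5) + 3*exp(4*I*pi/5) + 2*exp(2*I*pi/5)) + (2*exp(-2*I*pi/5) + 3*exp(-4*I*pi/5) + 2*exp(4*I*pi/5)) + (3*exp(-2*I*pi/5) + 2*exp(4*I*pi/5) + 2*exp(2*I*pi/5))] = 0/5 = 0
  <chi_rho, chi_2> = (1/5)[1*(7)*conj(1) + 1*(2 + 2*exp(-2*I*pi/5) + 3*exp(4*I*pi/5))*conj(exp(4*I*pi/5)) + 1*(2 + 3*exp(-2*I*pi/5) + 2*exp(-4*I*pi/5))*conj(exp(-2*I*pi/5)) + 1*(2 + 2*exp(4*I*pi/5) + 3*exp(2*I*pi/5))*conj(exp(2*I*pi/5)) + 1*(2 + 3*exp(-4*I*pi/5) + 2*exp(2*I*pi/5))*conj(exp(-4*I*pi/5))]
      = (1/5)[(7) + (3 + 2*exp(-4*I*pi/5) + 2*exp(4*I*pi/5)) + (3 + 2*exp(-2*I*pi/5) + 2*exp(2*I*pi/5)) + (3 + 2*exp(-2*I*pi/5) + 2*exp(2*I*pi/5)) + (3 + 2*exp(-4*I*pi/5) + 2*exp(4*I*pi/5))] = 15/5 = 3
  <chi_rho, chi_3> = (1/5)[1*(7)*conj(1) + 1*(2 + 2*exp(-2*I*pi/5) + 3*exp(4*I*pi/5))*conj(exp(-4*I*pi/5)) + 1*(2 + 3*exp(-2*I*pi/5) + 2*exp(-4*I*pi/5))*conj(exp(2*I*pi/5)) + 1*(2 + 2*exp(4*I*pi/5) + 3*exp(2*I*pi/5))*conj(exp(-2*I*pi/5)) + 1*(2 + 3*exp(-4*I*pi/5) + 2*exp(2*I*pi/5))*conj(exp(4*I*pi/5))]
      = (1/5)[(7) + (3*exp(-2*I*pi/5) + 2*exp(4*I*pi/5) + 2*exp(2*I*pi/5)) + (2*exp(-2*I*pi/5) + 3*exp(-4*I*pi/5) + 2*exp(4*I*pi/5)) + (2*exp(-4*I*pi/5) + 3*exp(4*I*pi/5) + 2*exp(2*I*pi/5)) + (2*exp(-2*I*pi/5) + 2*exp(-4*I*pi/5) + 3*exp(2*I*pi/5))] = 0/5 = 0
  <chi_rho, chi_4> = (1/5)[1*(7)*conj(1) + 1*(2 + 2*exp(-2*I*pi/5) + 3*exp(4*I*pi/5))*conj(exp(-2*I*pi/5)) + 1*(2 + 3*exp(-2*I*pi/5) + 2*exp(-4*I*pi/5))*conj(exp(-4*I*pi/5)) + 1*(2 + 2*exp(4*I*pi/5) + 3*exp(2*I*pi/5))*conj(exp(4*I*pi/5)) + 1*(2 + 3*exp(-4*I*pi/5) + 2*exp(2*I*pi/5))*conj(exp(2*I*pi/5))]
      = (1/5)[(7) + (2 + 3*exp(-4*I*pi/5) + 2*exp(2*I*pi/5)) + (2 + 2*exp(4*I*pi/5) + 3*exp(2*I*pi/5)) + (2 + 3*exp(-2*I*pi/5) + 2*exp(-4*I*pi/5)) + (2 + 2*exp(-2*I*pi/5) + 3*exp(4*I*pi/5))] = 10/5 = 2
(Exp terms are combined using exp(i*s)*conj(exp(i*t)) = exp(i*(s-t)), and sums of them are collapsed using the identity that for every m > 1 the m distinct m-th roots of unity sum to 0, e.g. 1 + exp(2*I*pi/3) + exp(-2*I*pi/3) = 0.)
Dimension check: dim(rho) = sum (mult * dim) = 2*1 + 0*1 + 3*1 + 0*1 + 2*1 = 7 = chi_rho(e) = 7.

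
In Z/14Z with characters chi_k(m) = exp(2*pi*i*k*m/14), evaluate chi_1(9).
chi_1(9) = zeta_14^9 = exp(-5*I*pi/7)

Solution. chi_1(9) = zeta_14^(1*9) = zeta_14^9. Since zeta_14^14 = 1, this equals zeta_14^9 = exp(2*pi*i*9/14) = exp(-5*I*pi/7).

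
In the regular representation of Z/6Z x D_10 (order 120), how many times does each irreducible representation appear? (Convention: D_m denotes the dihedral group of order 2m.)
Each irreducible V_i of dimension d_i appears with multiplicity d_i, i.e. rho_reg = (direct sum over all irreducibles V_i) d_i V_i. The irreducible dimensions for Z/6Z x D_10 are 1, 1, 1, 1, 1, 1, 1, 1, 1, 1, 1, 1, 1, 1, 1, 1, 1, 1, 1, 1, 1, 1, 1, 1, 2, 2, 2, 2, 2, 2, 2, 2, 2, 2, 2, 2, 2, 2, 2, 2, 2, 2, 2, 2, 2, 2, 2, 2: 24 irreducibles of dimension 1, each with multiplicity 1; 24 irreducibles of dimension 2, each with multiplicity 2. Total dimension 24*1*1 + 24*2*2 = 120 = |G|.

Details: General theorem: in the regular representation of a finite group G, each irreducible appears with multiplicity equal to its dimension. Check: dim(rho_reg) = sum d_i^2 = 1 + 1 + 1 + 1 + 1 + 1 + 1 + 1 + 1 + 1 + 1 + 1 + 1 + 1 + 1 + 1 + 1 + 1 + 1 + 1 + 1 + 1 + 1 + 1 + 4 + 4 + 4 + 4 + 4 + 4 + 4 + 4 + 4 + 4 + 4 + 4 + 4 + 4 + 4 + 4 + 4 + 4 + 4 + 4 + 4 + 4 + 4 + 4 = 120 = |G|.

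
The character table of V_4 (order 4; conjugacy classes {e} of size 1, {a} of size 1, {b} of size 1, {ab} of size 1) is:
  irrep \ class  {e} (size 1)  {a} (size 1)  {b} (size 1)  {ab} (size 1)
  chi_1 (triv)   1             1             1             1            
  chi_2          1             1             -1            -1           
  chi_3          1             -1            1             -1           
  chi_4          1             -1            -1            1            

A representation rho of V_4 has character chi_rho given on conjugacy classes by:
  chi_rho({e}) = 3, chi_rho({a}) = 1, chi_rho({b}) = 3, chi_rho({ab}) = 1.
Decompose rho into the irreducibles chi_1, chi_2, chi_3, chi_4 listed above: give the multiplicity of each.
Multiplicities: chi_1: 2, chi_2: 0, chi_3: 1, chi_4: 0.

Proof sketch: Use <chi_rho, chi> = (1/|G|) sum_C |C| * chi_rho(C) * conj(chi(C)) with |G| = 4 for each irreducible chi in the table:
  <chi_rho, chi_1> = (1/4)[1*(3)*conj(1) + 1*(1)*conj(1) + 1*(3)*conj(1) + 1*(1)*conj(1)]
      = (1/4)[(3) + (1) + (3) + (1)] = 8/4 = 2
  <chi_rho, chi_2> = (1/4)[1*(3)*conj(1) + 1*(1)*conj(1) + 1*(3)*conj(-1) + 1*(1)*conj(-1)]
      = (1/4)[(3) + (1) + (-3) + (-1)] = 0/4 = 0
  <chi_rho, chi_3> = (1/4)[1*(3)*conj(1) + 1*(1)*conj(-1) + 1*(3)*conj(1) + 1*(1)*conj(-1)]
      = (1/4)[(3) + (-1) + (3) + (-1)] = 4/4 = 1
  <chi_rho, chi_4> = (1/4)[1*(3)*conj(1) + 1*(1)*conj(-1) + 1*(3)*conj(-1) + 1*(1)*conj(1)]
      = (1/4)[(3) + (-1) + (-3) + (1)] = 0/4 = 0
Dimension check: dim(rho) = sum (mult * dim) = 2*1 + 0*1 + 1*1 + 0*1 = 3 = chi_rho(e) = 3.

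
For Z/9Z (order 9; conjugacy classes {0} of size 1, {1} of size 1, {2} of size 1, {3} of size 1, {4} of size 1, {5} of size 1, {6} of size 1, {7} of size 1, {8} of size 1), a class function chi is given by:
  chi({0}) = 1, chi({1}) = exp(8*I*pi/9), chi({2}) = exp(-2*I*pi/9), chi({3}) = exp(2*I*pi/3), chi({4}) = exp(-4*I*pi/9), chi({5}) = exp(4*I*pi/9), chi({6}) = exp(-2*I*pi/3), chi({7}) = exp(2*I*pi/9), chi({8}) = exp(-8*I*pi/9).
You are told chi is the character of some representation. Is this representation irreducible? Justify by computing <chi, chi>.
Irreducible: <chi, chi> = 1.

Derivation: <chi, chi> = (1/|G|) sum_C |C| * |chi(C)|^2 = (1/9)[1*|1|^2 + 1*|exp(8*I*pi/9)|^2 + 1*|exp(-2*I*pi/9)|^2 + 1*|exp(2*I*pi/3)|^2 + 1*|exp(-4*I*pi/9)|^2 + 1*|exp(4*I*pi/9)|^2 + 1*|exp(-2*I*pi/3)|^2 + 1*|exp(2*I*pi/9)|^2 + 1*|exp(-8*I*pi/9)|^2]
  = (1/9)[(1) + (1) + (1) + (1) + (1) + (1) + (1) + (1) + (1)] = 9/9 = 1.
(Exp terms are combined using exp(i*s)*conj(exp(i*t)) = exp(i*(s-t)), and sums of them are collapsed using the identity that for every m > 1 the m distinct m-th roots of unity sum to 0, e.g. 1 + exp(2*I*pi/3) + exp(-2*I*pi/3) = 0.)
A character is irreducible iff <chi, chi> = 1, so this representation is irreducible.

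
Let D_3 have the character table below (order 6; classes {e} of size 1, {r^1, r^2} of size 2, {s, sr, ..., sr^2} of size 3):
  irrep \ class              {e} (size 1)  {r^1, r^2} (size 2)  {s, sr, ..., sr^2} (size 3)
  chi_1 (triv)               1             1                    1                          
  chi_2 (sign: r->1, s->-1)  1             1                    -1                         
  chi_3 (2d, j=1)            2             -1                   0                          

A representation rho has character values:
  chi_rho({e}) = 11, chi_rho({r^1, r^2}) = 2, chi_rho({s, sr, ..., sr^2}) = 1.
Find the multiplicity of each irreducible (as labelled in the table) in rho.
Multiplicities: chi_1: 3, chi_2: 2, chi_3: 3.

Solution. Use <chi_rho, chi> = (1/|G|) sum_C |C| * chi_rho(C) * conj(chi(C)) with |G| = 6 for each irreducible chi in the table:
  <chi_rho, chi_1> = (1/6)[1*(11)*conj(1) + 2*(2)*conj(1) + 3*(1)*conj(1)]
      = (1/6)[(11) + (4) + (3)] = 18/6 = 3
  <chi_rho, chi_2> = (1/6)[1*(11)*conj(1) + 2*(2)*conj(1) + 3*(1)*conj(-1)]
      = (1/6)[(11) + (4) + (-3)] = 12/6 = 2
  <chi_rho, chi_3> = (1/6)[1*(11)*conj(2) + 2*(2)*conj(-1) + 3*(1)*conj(0)]
      = (1/6)[(22) + (-4) + (0)] = 18/6 = 3
Dimension check: dim(rho) = sum (mult * dim) = 3*1 + 2*1 + 3*2 = 11 = chi_rho(e) = 11.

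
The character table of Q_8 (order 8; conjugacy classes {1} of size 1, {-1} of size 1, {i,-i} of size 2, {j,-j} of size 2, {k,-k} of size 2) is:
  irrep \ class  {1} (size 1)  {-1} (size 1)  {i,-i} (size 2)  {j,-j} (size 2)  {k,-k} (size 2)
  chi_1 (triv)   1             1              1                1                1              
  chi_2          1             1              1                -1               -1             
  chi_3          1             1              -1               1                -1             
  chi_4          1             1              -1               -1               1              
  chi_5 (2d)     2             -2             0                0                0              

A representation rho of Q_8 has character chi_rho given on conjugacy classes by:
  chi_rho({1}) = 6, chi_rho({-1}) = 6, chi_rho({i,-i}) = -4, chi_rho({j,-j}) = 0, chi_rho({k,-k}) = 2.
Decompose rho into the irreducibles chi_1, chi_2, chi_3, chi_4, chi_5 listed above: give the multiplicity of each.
Multiplicities: chi_1: 1, chi_2: 0, chi_3: 2, chi_4: 3, chi_5: 0.

Use <chi_rho, chi> = (1/|G|) sum_C |C| * chi_rho(C) * conj(chi(C)) with |G| = 8 for each irreducible chi in the table:
  <chi_rho, chi_1> = (1/8)[1*(6)*conj(1) + 1*(6)*conj(1) + 2*(-4)*conj(1) + 2*(0)*conj(1) + 2*(2)*conj(1)]
      = (1/8)[(6) + (6) + (-8) + (0) + (4)] = 8/8 = 1
  <chi_rho, chi_2> = (1/8)[1*(6)*conj(1) + 1*(6)*conj(1) + 2*(-4)*conj(1) + 2*(0)*conj(-1) + 2*(2)*conj(-1)]
      = (1/8)[(6) + (6) + (-8) + (0) + (-4)] = 0/8 = 0
  <chi_rho, chi_3> = (1/8)[1*(6)*conj(1) + 1*(6)*conj(1) + 2*(-4)*conj(-1) + 2*(0)*conj(1) + 2*(2)*conj(-1)]
      = (1/8)[(6) + (6) + (8) + (0) + (-4)] = 16/8 = 2
  <chi_rho, chi_4> = (1/8)[1*(6)*conj(1) + 1*(6)*conj(1) + 2*(-4)*conj(-1) + 2*(0)*conj(-1) + 2*(2)*conj(1)]
      = (1/8)[(6) + (6) + (8) + (0) + (4)] = 24/8 = 3
  <chi_rho, chi_5> = (1/8)[1*(6)*conj(2) + 1*(6)*conj(-2) + 2*(-4)*conj(0) + 2*(0)*conj(0) + 2*(2)*conj(0)]
      = (1/8)[(12) + (-12) + (0) + (0) + (0)] = 0/8 = 0
Dimension check: dim(rho) = sum (mult * dim) = 1*1 + 0*1 + 2*1 + 3*1 + 0*2 = 6 = chi_rho(e) = 6.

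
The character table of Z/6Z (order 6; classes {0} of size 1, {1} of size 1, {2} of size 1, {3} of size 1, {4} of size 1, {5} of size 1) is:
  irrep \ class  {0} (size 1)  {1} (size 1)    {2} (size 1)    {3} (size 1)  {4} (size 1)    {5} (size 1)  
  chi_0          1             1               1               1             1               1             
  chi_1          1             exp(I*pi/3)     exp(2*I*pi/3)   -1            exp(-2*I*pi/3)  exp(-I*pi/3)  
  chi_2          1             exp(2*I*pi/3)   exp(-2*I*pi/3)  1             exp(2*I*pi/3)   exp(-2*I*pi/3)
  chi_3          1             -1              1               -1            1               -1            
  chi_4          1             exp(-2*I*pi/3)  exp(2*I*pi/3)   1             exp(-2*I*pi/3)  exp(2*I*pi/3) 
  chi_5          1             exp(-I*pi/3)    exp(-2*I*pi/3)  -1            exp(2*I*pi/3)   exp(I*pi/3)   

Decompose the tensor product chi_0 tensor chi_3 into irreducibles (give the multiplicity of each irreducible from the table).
chi_0 tensor chi_3 = chi_3 (all other irreducibles have multiplicity 0).

Derivation: The character of a tensor product is the pointwise product (chi_0 * chi_3)(C) = chi_0(C) * chi_3(C):
  {0}: (1)*(1), {1}: (1)*(-1), {2}: (1)*(1), {3}: (1)*(-1), {4}: (1)*(1), {5}: (1)*(-1)
so (chi_0 * chi_3) takes values
  {0} -> 1, {1} -> -1, {2} -> 1, {3} -> -1, {4} -> 1, {5} -> -1.
Now take the inner product of this character with each irreducible chi from the table, <chi_0*chi_3, chi> = (1/6) sum_C |C| (chi_0*chi_3)(C) conj(chi(C)):
  <chi_0*chi_3, chi_0> = (1/6)[1*(1)*conj(1) + 1*(-1)*conj(1) + 1*(1)*conj(1) + 1*(-1)*conj(1) + 1*(1)*conj(1) + 1*(-1)*conj(1)]
      = (1/6)[(1) + (-1) + (1) + (-1) + (1) + (-1)] = 0/6 = 0
  <chi_0*chi_3, chi_1> = (1/6)[1*(1)*conj(1) + 1*(-1)*conj(exp(I*pi/3)) + 1*(1)*conj(exp(2*I*pi/3)) + 1*(-1)*conj(-1) + 1*(1)*conj(exp(-2*I*pi/3)) + 1*(-1)*conj(exp(-I*pi/3))]
      = (1/6)[(1) + (-exp(-I*pi/3)) + (exp(-2*I*pi/3)) + (1) + (exp(2*I*pi/3)) + (-exp(I*pi/3))] = 0/6 = 0
  <chi_0*chi_3, chi_2> = (1/6)[1*(1)*conj(1) + 1*(-1)*conj(exp(2*I*pi/3)) + 1*(1)*conj(exp(-2*I*pi/3)) + 1*(-1)*conj(1) + 1*(1)*conj(exp(2*I*pi/3)) + 1*(-1)*conj(exp(-2*I*pi/3))]
      = (1/6)[(1) + (-exp(-2*I*pi/3)) + (exp(2*I*pi/3)) + (-1) + (exp(-2*I*pi/3)) + (-exp(2*I*pi/3))] = 0/6 = 0
  <chi_0*chi_3, chi_3> = (1/6)[1*(1)*conj(1) + 1*(-1)*conj(-1) + 1*(1)*conj(1) + 1*(-1)*conj(-1) + 1*(1)*conj(1) + 1*(-1)*conj(-1)]
      = (1/6)[(1) + (1) + (1) + (1) + (1) + (1)] = 6/6 = 1
  <chi_0*chi_3, chi_4> = (1/6)[1*(1)*conj(1) + 1*(-1)*conj(exp(-2*I*pi/3)) + 1*(1)*conj(exp(2*I*pi/3)) + 1*(-1)*conj(1) + 1*(1)*conj(exp(-2*I*pi/3)) + 1*(-1)*conj(exp(2*I*pi/3))]
      = (1/6)[(1) + (-exp(2*I*pi/3)) + (exp(-2*I*pi/3)) + (-1) + (exp(2*I*pi/3)) + (-exp(-2*I*pi/3))] = 0/6 = 0
  <chi_0*chi_3, chi_5> = (1/6)[1*(1)*conj(1) + 1*(-1)*conj(exp(-I*pi/3)) + 1*(1)*conj(exp(-2*I*pi/3)) + 1*(-1)*conj(-1) + 1*(1)*conj(exp(2*I*pi/3)) + 1*(-1)*conj(exp(I*pi/3))]
      = (1/6)[(1) + (-exp(I*pi/3)) + (exp(2*I*pi/3)) + (1) + (exp(-2*I*pi/3)) + (-exp(-I*pi/3))] = 0/6 = 0
(Exp terms are combined using exp(i*s)*conj(exp(i*t)) = exp(i*(s-t)), and sums of them are collapsed using the identity that for every m > 1 the m distinct m-th roots of unity sum to 0, e.g. 1 + exp(2*I*pi/3) + exp(-2*I*pi/3) = 0.)
Hence the multiplicities are chi_3: 1. Dimension check: dim(chi_0)*dim(chi_3) = 1*1 = 1 and sum (mult * dim) = 1*1 = 1.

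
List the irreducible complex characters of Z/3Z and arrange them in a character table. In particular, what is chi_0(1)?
Character table of Z/3Z (irreps indexed chi_0,...,chi_2 with chi_k(m) = zeta_3^(k*m), zeta_3 = exp(2*pi*i/3)):
  irrep \ class  {0} (size 1)  {1} (size 1)    {2} (size 1)  
  chi_0          1             1               1             
  chi_1          1             exp(2*I*pi/3)   exp(-2*I*pi/3)
  chi_2          1             exp(-2*I*pi/3)  exp(2*I*pi/3) 

Spot check: chi_0(1) = zeta_3^(0*1) = zeta_3^0 = 1.

Reasoning: Z/3Z is abelian, so all 3 irreducible complex representations are 1-dimensional. They are given by chi_k(m) = zeta_3^(k*m) for k = 0,...,2. Row orthogonality: sum_m chi_k(m) conj(chi_l(m)) = 3 * [k = l].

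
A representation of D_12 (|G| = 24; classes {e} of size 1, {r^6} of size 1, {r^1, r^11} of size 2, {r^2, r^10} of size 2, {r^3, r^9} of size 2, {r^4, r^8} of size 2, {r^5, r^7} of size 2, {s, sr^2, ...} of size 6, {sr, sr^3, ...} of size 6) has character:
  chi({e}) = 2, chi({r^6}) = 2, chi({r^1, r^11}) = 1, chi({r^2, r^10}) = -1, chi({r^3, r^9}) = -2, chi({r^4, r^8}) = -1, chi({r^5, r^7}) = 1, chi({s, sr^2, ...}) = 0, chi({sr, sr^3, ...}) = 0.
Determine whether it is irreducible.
Irreducible: <chi, chi> = 1.

Details: <chi, chi> = (1/|G|) sum_C |C| * |chi(C)|^2 = (1/24)[1*|2|^2 + 1*|2|^2 + 2*|1|^2 + 2*|-1|^2 + 2*|-2|^2 + 2*|-1|^2 + 2*|1|^2 + 6*|0|^2 + 6*|0|^2]
  = (1/24)[(4) + (4) + (2) + (2) + (8) + (2) + (2) + (0) + (0)] = 24/24 = 1.
A character is irreducible iff <chi, chi> = 1, so this representation is irreducible.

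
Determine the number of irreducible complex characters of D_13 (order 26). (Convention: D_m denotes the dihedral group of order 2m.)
8

Derivation: The number of irreducible complex representations of a finite group equals its number of conjugacy classes. D_13 has 8 conjugacy classes ((n+3)/2 for n odd), so D_13 (order 26) has exactly 8 irreducible complex representations.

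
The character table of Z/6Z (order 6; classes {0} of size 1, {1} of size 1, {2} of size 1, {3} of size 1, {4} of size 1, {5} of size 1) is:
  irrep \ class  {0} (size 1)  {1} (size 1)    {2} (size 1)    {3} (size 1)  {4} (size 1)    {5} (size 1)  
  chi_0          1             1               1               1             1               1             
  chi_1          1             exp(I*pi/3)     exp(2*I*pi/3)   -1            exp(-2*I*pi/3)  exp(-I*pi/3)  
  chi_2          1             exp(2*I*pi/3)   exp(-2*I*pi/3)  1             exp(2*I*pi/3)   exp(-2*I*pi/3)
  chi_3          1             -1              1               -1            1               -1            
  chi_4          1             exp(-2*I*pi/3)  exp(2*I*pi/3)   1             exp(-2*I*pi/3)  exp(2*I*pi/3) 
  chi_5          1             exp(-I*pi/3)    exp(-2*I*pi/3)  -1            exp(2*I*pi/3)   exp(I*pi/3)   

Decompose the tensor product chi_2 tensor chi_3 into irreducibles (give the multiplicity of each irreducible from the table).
chi_2 tensor chi_3 = chi_5 (all other irreducibles have multiplicity 0).

Reasoning: The character of a tensor product is the pointwise product (chi_2 * chi_3)(C) = chi_2(C) * chi_3(C):
  {0}: (1)*(1), {1}: (exp(2*I*pi/3))*(-1), {2}: (exp(-2*I*pi/3))*(1), {3}: (1)*(-1), {4}: (exp(2*I*pi/3))*(1), {5}: (exp(-2*I*pi/3))*(-1)
so (chi_2 * chi_3) takes values
  {0} -> 1, {1} -> -exp(2*I*pi/3), {2} -> exp(-2*I*pi/3), {3} -> -1, {4} -> exp(2*I*pi/3), {5} -> -exp(-2*I*pi/3).
Now take the inner product of this character with each irreducible chi from the table, <chi_2*chi_3, chi> = (1/6) sum_C |C| (chi_2*chi_3)(C) conj(chi(C)):
  <chi_2*chi_3, chi_0> = (1/6)[1*(1)*conj(1) + 1*(-exp(2*I*pi/3))*conj(1) + 1*(exp(-2*I*pi/3))*conj(1) + 1*(-1)*conj(1) + 1*(exp(2*I*pi/3))*conj(1) + 1*(-exp(-2*I*pi/3))*conj(1)]
      = (1/6)[(1) + (-exp(2*I*pi/3)) + (exp(-2*I*pi/3)) + (-1) + (exp(2*I*pi/3)) + (-exp(-2*I*pi/3))] = 0/6 = 0
  <chi_2*chi_3, chi_1> = (1/6)[1*(1)*conj(1) + 1*(-exp(2*I*pi/3))*conj(exp(I*pi/3)) + 1*(exp(-2*I*pi/3))*conj(exp(2*I*pi/3)) + 1*(-1)*conj(-1) + 1*(exp(2*I*pi/3))*conj(exp(-2*I*pi/3)) + 1*(-exp(-2*I*pi/3))*conj(exp(-I*pi/3))]
      = (1/6)[(1) + (-exp(I*pi/3)) + (exp(2*I*pi/3)) + (1) + (exp(-2*I*pi/3)) + (-exp(-I*pi/3))] = 0/6 = 0
  <chi_2*chi_3, chi_2> = (1/6)[1*(1)*conj(1) + 1*(-exp(2*I*pi/3))*conj(exp(2*I*pi/3)) + 1*(exp(-2*I*pi/3))*conj(exp(-2*I*pi/3)) + 1*(-1)*conj(1) + 1*(exp(2*I*pi/3))*conj(exp(2*I*pi/3)) + 1*(-exp(-2*I*pi/3))*conj(exp(-2*I*pi/3))]
      = (1/6)[(1) + (-1) + (1) + (-1) + (1) + (-1)] = 0/6 = 0
  <chi_2*chi_3, chi_3> = (1/6)[1*(1)*conj(1) + 1*(-exp(2*I*pi/3))*conj(-1) + 1*(exp(-2*I*pi/3))*conj(1) + 1*(-1)*conj(-1) + 1*(exp(2*I*pi/3))*conj(1) + 1*(-exp(-2*I*pi/3))*conj(-1)]
      = (1/6)[(1) + (exp(2*I*pi/3)) + (exp(-2*I*pi/3)) + (1) + (exp(2*I*pi/3)) + (exp(-2*I*pi/3))] = 0/6 = 0
  <chi_2*chi_3, chi_4> = (1/6)[1*(1)*conj(1) + 1*(-exp(2*I*pi/3))*conj(exp(-2*I*pi/3)) + 1*(exp(-2*I*pi/3))*conj(exp(2*I*pi/3)) + 1*(-1)*conj(1) + 1*(exp(2*I*pi/3))*conj(exp(-2*I*pi/3)) + 1*(-exp(-2*I*pi/3))*conj(exp(2*I*pi/3))]
      = (1/6)[(1) + (-exp(-2*I*pi/3)) + (exp(2*I*pi/3)) + (-1) + (exp(-2*I*pi/3)) + (-exp(2*I*pi/3))] = 0/6 = 0
  <chi_2*chi_3, chi_5> = (1/6)[1*(1)*conj(1) + 1*(-exp(2*I*pi/3))*conj(exp(-I*pi/3)) + 1*(exp(-2*I*pi/3))*conj(exp(-2*I*pi/3)) + 1*(-1)*conj(-1) + 1*(exp(2*I*pi/3))*conj(exp(2*I*pi/3)) + 1*(-exp(-2*I*pi/3))*conj(exp(I*pi/3))]
      = (1/6)[(1) + (1) + (1) + (1) + (1) + (1)] = 6/6 = 1
(Exp terms are combined using exp(i*s)*conj(exp(i*t)) = exp(i*(s-t)), and sums of them are collapsed using the identity that for every m > 1 the m distinct m-th roots of unity sum to 0, e.g. 1 + exp(2*I*pi/3) + exp(-2*I*pi/3) = 0.)
Hence the multiplicities are chi_5: 1. Dimension check: dim(chi_2)*dim(chi_3) = 1*1 = 1 and sum (mult * dim) = 1*1 = 1.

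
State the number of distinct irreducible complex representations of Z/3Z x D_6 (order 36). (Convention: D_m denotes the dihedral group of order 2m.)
18

Why: The number of irreducible complex representations of a finite group equals its number of conjugacy classes. For a direct product, #classes(G x H) = #classes(G) * #classes(H). Z/3Z has 3 classes (abelian), D_6 has 6 classes, so 3 * 6 = 18, so Z/3Z x D_6 (order 36) has exactly 18 irreducible complex representations.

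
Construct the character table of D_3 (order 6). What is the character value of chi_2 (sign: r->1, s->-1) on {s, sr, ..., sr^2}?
Conjugacy classes: {e} of size 1, {r^1, r^2} of size 2, {s, sr, ..., sr^2} of size 3.
Character table:
  irrep \ class              {e} (size 1)  {r^1, r^2} (size 2)  {s, sr, ..., sr^2} (size 3)
  chi_1 (triv)               1             1                    1                          
  chi_2 (sign: r->1, s->-1)  1             1                    -1                         
  chi_3 (2d, j=1)            2             -1                   0                          

Spot check: chi_2 (sign: r->1, s->-1) on {s, sr, ..., sr^2} = -1.

Derivation: D_3 has order 2*3 = 6 with 3 conjugacy classes, hence 3 irreducibles. Sum of squared dims 1 + 1 + 4 = 6 = |G|. Linear characters come from the abelianisation; the 2-dimensional irreps have character r^k -> 2*cos(2*pi*j*k/3), reflections -> 0.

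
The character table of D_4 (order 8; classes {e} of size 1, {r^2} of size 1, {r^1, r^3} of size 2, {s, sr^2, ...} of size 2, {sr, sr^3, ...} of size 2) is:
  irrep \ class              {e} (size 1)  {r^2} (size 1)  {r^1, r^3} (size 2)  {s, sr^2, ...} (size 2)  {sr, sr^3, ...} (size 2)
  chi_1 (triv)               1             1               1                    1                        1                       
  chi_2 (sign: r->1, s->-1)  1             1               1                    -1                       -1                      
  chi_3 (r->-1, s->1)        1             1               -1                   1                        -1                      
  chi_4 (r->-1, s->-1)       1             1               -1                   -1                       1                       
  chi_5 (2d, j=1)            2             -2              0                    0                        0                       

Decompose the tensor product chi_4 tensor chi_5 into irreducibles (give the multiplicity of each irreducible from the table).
chi_4 tensor chi_5 = chi_5 (all other irreducibles have multiplicity 0).

Details: The character of a tensor product is the pointwise product (chi_4 * chi_5)(C) = chi_4(C) * chi_5(C):
  {e}: (1)*(2), {r^2}: (1)*(-2), {r^1, r^3}: (-1)*(0), {s, sr^2, ...}: (-1)*(0), {sr, sr^3, ...}: (1)*(0)
so (chi_4 * chi_5) takes values
  {e} -> 2, {r^2} -> -2, {r^1, r^3} -> 0, {s, sr^2, ...} -> 0, {sr, sr^3, ...} -> 0.
Now take the inner product of this character with each irreducible chi from the table, <chi_4*chi_5, chi> = (1/8) sum_C |C| (chi_4*chi_5)(C) conj(chi(C)):
  <chi_4*chi_5, chi_1> = (1/8)[1*(2)*conj(1) + 1*(-2)*conj(1) + 2*(0)*conj(1) + 2*(0)*conj(1) + 2*(0)*conj(1)]
      = (1/8)[(2) + (-2) + (0) + (0) + (0)] = 0/8 = 0
  <chi_4*chi_5, chi_2> = (1/8)[1*(2)*conj(1) + 1*(-2)*conj(1) + 2*(0)*conj(1) + 2*(0)*conj(-1) + 2*(0)*conj(-1)]
      = (1/8)[(2) + (-2) + (0) + (0) + (0)] = 0/8 = 0
  <chi_4*chi_5, chi_3> = (1/8)[1*(2)*conj(1) + 1*(-2)*conj(1) + 2*(0)*conj(-1) + 2*(0)*conj(1) + 2*(0)*conj(-1)]
      = (1/8)[(2) + (-2) + (0) + (0) + (0)] = 0/8 = 0
  <chi_4*chi_5, chi_4> = (1/8)[1*(2)*conj(1) + 1*(-2)*conj(1) + 2*(0)*conj(-1) + 2*(0)*conj(-1) + 2*(0)*conj(1)]
      = (1/8)[(2) + (-2) + (0) + (0) + (0)] = 0/8 = 0
  <chi_4*chi_5, chi_5> = (1/8)[1*(2)*conj(2) + 1*(-2)*conj(-2) + 2*(0)*conj(0) + 2*(0)*conj(0) + 2*(0)*conj(0)]
      = (1/8)[(4) + (4) + (0) + (0) + (0)] = 8/8 = 1
Hence the multiplicities are chi_5: 1. Dimension check: dim(chi_4)*dim(chi_5) = 1*2 = 2 and sum (mult * dim) = 1*2 = 2.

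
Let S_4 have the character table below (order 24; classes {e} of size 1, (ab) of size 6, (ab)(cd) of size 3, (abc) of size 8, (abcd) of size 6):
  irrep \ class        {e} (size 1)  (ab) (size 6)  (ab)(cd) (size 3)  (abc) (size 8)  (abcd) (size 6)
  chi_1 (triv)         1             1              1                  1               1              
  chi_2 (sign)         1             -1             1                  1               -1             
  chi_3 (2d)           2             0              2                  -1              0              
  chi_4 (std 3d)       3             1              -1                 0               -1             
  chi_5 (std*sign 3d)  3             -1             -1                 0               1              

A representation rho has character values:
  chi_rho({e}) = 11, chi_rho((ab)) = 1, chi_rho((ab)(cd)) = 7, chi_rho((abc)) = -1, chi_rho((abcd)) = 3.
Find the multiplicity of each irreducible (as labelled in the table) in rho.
Multiplicities: chi_1: 2, chi_2: 0, chi_3: 3, chi_4: 0, chi_5: 1.

Derivation: Use <chi_rho, chi> = (1/|G|) sum_C |C| * chi_rho(C) * conj(chi(C)) with |G| = 24 for each irreducible chi in the table:
  <chi_rho, chi_1> = (1/24)[1*(11)*conj(1) + 6*(1)*conj(1) + 3*(7)*conj(1) + 8*(-1)*conj(1) + 6*(3)*conj(1)]
      = (1/24)[(11) + (6) + (21) + (-8) + (18)] = 48/24 = 2
  <chi_rho, chi_2> = (1/24)[1*(11)*conj(1) + 6*(1)*conj(-1) + 3*(7)*conj(1) + 8*(-1)*conj(1) + 6*(3)*conj(-1)]
      = (1/24)[(11) + (-6) + (21) + (-8) + (-18)] = 0/24 = 0
  <chi_rho, chi_3> = (1/24)[1*(11)*conj(2) + 6*(1)*conj(0) + 3*(7)*conj(2) + 8*(-1)*conj(-1) + 6*(3)*conj(0)]
      = (1/24)[(22) + (0) + (42) + (8) + (0)] = 72/24 = 3
  <chi_rho, chi_4> = (1/24)[1*(11)*conj(3) + 6*(1)*conj(1) + 3*(7)*conj(-1) + 8*(-1)*conj(0) + 6*(3)*conj(-1)]
      = (1/24)[(33) + (6) + (-21) + (0) + (-18)] = 0/24 = 0
  <chi_rho, chi_5> = (1/24)[1*(11)*conj(3) + 6*(1)*conj(-1) + 3*(7)*conj(-1) + 8*(-1)*conj(0) + 6*(3)*conj(1)]
      = (1/24)[(33) + (-6) + (-21) + (0) + (18)] = 24/24 = 1
Dimension check: dim(rho) = sum (mult * dim) = 2*1 + 0*1 + 3*2 + 0*3 + 1*3 = 11 = chi_rho(e) = 11.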